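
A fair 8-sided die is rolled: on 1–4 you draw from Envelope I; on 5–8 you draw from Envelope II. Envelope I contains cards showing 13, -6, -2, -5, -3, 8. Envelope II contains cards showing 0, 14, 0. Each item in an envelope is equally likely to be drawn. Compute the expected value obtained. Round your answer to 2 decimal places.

2.75

E[X | Envelope I] = (13 − 6 − 2 − 5 − 3 + 8)/6 = 5/6
E[X | Envelope II] = (0 + 14 + 0)/3 = 14/3
E[X] = (1/2)·5/6 + (1/2)·14/3 = 11/4 ≈ 2.75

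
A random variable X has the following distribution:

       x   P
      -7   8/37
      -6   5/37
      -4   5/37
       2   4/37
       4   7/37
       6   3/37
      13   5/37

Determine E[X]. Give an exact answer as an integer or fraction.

13/37

E[X] = (8/37)·(-7) + (5/37)·(-6) + (5/37)·(-4) + (4/37)·2 + (7/37)·4 + (3/37)·6 + (5/37)·13
     = 13/37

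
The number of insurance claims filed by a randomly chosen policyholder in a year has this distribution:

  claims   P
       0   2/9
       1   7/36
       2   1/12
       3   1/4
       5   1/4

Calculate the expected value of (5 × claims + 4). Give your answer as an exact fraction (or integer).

E[5x+4] = (2/9)·4 + (7/36)·9 + (1/12)·14 + (1/4)·19 + (1/4)·29
     = 569/36

569/36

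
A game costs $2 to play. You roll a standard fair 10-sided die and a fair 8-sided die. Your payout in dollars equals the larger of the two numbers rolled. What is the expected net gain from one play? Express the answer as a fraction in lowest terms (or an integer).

91/20 dollars

Distribution of the larger of the two numbers rolled: 1 w.p. 1/80, 2 w.p. 3/80, 3 w.p. 1/16, 4 w.p. 7/80, 5 w.p. 9/80, 6 w.p. 11/80, …
E[payout] = (1/80)·1 + (3/80)·2 + (1/16)·3 + (7/80)·4 + (9/80)·5 + (11/80)·6 + (13/80)·7 + (3/16)·8 + (1/10)·9 + (1/10)·10 = 131/20
Expected profit = 131/20 − 2 = 91/20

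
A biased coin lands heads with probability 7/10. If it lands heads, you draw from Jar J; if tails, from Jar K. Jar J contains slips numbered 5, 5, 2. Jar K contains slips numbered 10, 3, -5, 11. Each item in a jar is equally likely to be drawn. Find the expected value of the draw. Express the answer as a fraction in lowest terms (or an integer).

E[X | Jar J] = (5 + 5 + 2)/3 = 4
E[X | Jar K] = (10 + 3 − 5 + 11)/4 = 19/4
E[X] = (7/10)·4 + (3/10)·19/4 = 169/40

169/40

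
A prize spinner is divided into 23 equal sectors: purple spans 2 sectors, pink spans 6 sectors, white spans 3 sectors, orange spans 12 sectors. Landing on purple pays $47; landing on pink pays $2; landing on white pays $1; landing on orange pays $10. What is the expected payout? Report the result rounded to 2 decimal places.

$9.96

E[payout] = (2/23)·47 + (6/23)·2 + (3/23)·1 + (12/23)·10 = 229/23
≈ $9.96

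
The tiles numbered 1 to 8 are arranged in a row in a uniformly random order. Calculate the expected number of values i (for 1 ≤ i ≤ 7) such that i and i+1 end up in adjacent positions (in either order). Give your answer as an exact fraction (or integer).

7/4

For each i ∈ {1,…,7}, let Xᵢ = 1 if i and i+1 are adjacent. P(Xᵢ=1) = 2·(8−1)!/8! = 2/8.
By linearity, E[ΣXᵢ] = (7)·(2/8) = 7/4.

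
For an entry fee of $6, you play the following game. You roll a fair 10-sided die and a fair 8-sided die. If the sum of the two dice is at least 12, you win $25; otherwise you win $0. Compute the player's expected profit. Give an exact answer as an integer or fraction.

E[payout] = (13/20)·0 + (7/20)·25 = 35/4
Expected profit = 35/4 − 6 = 11/4

11/4 dollars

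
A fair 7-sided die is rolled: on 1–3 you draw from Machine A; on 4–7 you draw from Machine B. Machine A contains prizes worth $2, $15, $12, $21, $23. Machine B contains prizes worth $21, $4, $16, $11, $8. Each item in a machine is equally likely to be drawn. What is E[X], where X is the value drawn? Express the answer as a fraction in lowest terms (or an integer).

459/35 dollars

E[X | Machine A] = (2 + 15 + 12 + 21 + 23)/5 = 73/5
E[X | Machine B] = (21 + 4 + 16 + 11 + 8)/5 = 12
E[X] = (3/7)·73/5 + (4/7)·12 = 459/35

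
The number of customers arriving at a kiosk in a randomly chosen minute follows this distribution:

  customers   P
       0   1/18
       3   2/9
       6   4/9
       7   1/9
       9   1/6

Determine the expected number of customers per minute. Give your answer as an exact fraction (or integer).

E[X] = (1/18)·0 + (2/9)·3 + (4/9)·6 + (1/9)·7 + (1/6)·9
     = 101/18

101/18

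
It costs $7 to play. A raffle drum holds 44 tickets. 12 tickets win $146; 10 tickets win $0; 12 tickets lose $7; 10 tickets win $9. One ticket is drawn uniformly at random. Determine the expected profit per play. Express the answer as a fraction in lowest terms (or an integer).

E[payout] = (12/44)·146 + (10/44)·0 + (12/44)·(-7) + (10/44)·9 = 879/22
Expected profit = 879/22 − 7 = 725/22

725/22 dollars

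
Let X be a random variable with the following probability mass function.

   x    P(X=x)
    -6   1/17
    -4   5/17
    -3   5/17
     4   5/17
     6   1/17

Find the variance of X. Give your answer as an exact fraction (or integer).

4484/289

E[X] = (1/17)·(-6) + (5/17)·(-4) + (5/17)·(-3) + (5/17)·4 + (1/17)·6 = -15/17
E[X²] = (1/17)·36 + (5/17)·16 + (5/17)·9 + (5/17)·16 + (1/17)·36 = 277/17
Var(X) = 277/17 − (-15/17)² = 4484/289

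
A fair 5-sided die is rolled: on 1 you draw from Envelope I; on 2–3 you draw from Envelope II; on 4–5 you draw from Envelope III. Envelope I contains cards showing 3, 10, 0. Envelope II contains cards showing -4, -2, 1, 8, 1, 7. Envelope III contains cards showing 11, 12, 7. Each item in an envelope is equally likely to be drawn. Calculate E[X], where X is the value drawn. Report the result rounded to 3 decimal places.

5.600

E[X | Envelope I] = (3 + 10 + 0)/3 = 13/3
E[X | Envelope II] = (-4 − 2 + 1 + 8 + 1 + 7)/6 = 11/6
E[X | Envelope III] = (11 + 12 + 7)/3 = 10
E[X] = (1/5)·13/3 + (2/5)·11/6 + (2/5)·10 = 28/5 ≈ 5.600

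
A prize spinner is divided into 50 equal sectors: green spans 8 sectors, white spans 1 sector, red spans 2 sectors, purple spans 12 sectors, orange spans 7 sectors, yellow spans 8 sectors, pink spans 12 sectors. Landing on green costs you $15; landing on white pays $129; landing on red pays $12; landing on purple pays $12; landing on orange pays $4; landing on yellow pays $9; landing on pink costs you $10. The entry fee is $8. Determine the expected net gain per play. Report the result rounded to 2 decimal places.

-$4.86

E[payout] = (8/50)·(-15) + (1/50)·129 + (2/50)·12 + (12/50)·12 + (7/50)·4 + (8/50)·9 + (12/50)·(-10) = 157/50
Expected profit = 157/50 − 8 = -243/50 ≈ -$4.86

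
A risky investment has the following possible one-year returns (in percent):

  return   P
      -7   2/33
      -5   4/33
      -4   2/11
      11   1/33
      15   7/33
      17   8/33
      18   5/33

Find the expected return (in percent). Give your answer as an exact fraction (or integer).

284/33

E[X] = (2/33)·(-7) + (4/33)·(-5) + (2/11)·(-4) + (1/33)·11 + (7/33)·15 + (8/33)·17 + (5/33)·18
     = 284/33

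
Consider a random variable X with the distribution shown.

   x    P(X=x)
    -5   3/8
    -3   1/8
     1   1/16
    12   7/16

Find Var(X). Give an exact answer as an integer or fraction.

16431/256

E[X] = (3/8)·(-5) + (1/8)·(-3) + (1/16)·1 + (7/16)·12 = 49/16
E[X²] = (3/8)·25 + (1/8)·9 + (1/16)·1 + (7/16)·144 = 1177/16
Var(X) = 1177/16 − (49/16)² = 16431/256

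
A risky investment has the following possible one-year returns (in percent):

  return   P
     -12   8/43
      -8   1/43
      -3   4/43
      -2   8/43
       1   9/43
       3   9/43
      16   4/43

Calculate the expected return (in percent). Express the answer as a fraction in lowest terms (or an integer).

-32/43

E[X] = (8/43)·(-12) + (1/43)·(-8) + (4/43)·(-3) + (8/43)·(-2) + (9/43)·1 + (9/43)·3 + (4/43)·16
     = -32/43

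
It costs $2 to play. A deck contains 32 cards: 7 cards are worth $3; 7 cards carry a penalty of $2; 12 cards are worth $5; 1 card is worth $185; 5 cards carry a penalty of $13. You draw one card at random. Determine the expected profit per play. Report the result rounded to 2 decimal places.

E[payout] = (7/32)·3 + (7/32)·(-2) + (12/32)·5 + (1/32)·185 + (5/32)·(-13) = 187/32
Expected profit = 187/32 − 2 = 123/32 ≈ $3.84

$3.84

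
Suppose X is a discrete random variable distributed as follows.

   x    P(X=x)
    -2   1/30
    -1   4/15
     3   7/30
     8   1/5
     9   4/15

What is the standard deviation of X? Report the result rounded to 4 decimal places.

4.2228

E[X] = 131/30, E[X²] = 369/10
Var(X) = E[X²] − (E[X])² = 369/10 − 17161/900 = 16049/900
SD(X) = √(16049/900) ≈ 4.2228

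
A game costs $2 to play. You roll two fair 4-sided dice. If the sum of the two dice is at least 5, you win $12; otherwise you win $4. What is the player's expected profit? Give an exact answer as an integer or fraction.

$7

E[payout] = (3/8)·4 + (5/8)·12 = 9
Expected profit = 9 − 2 = 7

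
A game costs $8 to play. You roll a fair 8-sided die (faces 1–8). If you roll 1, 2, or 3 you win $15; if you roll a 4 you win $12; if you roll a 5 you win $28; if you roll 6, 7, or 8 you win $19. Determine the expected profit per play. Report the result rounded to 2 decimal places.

$9.75

E[payout] = (1/8)·12 + (3/8)·15 + (3/8)·19 + (1/8)·28 = 71/4
Expected profit = 71/4 − 8 = 39/4 ≈ $9.75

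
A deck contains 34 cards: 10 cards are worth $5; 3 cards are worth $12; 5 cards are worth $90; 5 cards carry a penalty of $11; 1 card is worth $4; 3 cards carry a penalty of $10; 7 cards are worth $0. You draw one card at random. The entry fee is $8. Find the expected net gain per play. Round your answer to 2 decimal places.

E[payout] = (10/34)·5 + (3/34)·12 + (5/34)·90 + (5/34)·(-11) + (1/34)·4 + (3/34)·(-10) + (7/34)·0 = 455/34
Expected profit = 455/34 − 8 = 183/34 ≈ $5.38

$5.38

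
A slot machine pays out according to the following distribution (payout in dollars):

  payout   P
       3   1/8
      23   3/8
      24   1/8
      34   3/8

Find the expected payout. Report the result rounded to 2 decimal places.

E[X] = (1/8)·3 + (3/8)·23 + (1/8)·24 + (3/8)·34
     = 99/4 ≈ 24.75

$24.75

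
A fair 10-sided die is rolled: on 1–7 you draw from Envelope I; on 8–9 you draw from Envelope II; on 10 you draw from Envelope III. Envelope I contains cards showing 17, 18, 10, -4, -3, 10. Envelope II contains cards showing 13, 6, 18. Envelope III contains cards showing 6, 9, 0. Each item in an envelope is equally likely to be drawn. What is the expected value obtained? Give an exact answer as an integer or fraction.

257/30

E[X | Envelope I] = (17 + 18 + 10 − 4 − 3 + 10)/6 = 8
E[X | Envelope II] = (13 + 6 + 18)/3 = 37/3
E[X | Envelope III] = (6 + 9 + 0)/3 = 5
E[X] = (7/10)·8 + (1/5)·37/3 + (1/10)·5 = 257/30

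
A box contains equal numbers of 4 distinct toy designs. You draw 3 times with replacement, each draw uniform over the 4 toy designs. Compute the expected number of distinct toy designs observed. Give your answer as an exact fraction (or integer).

37/16

Let Xⱼ=1 if type j appears at least once. P(Xⱼ=1) = 1 − ((4−1)/4)^3 = 37/64.
E[#distinct] = 4·37/64 = 37/16.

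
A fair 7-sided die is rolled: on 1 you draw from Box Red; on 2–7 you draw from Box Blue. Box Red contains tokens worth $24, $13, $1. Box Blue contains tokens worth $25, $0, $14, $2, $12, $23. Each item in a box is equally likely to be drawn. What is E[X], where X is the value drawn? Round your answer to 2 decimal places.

$12.67

E[X | Box Red] = (24 + 13 + 1)/3 = 38/3
E[X | Box Blue] = (25 + 0 + 14 + 2 + 12 + 23)/6 = 38/3
E[X] = (1/7)·38/3 + (6/7)·38/3 = 38/3 ≈ 12.67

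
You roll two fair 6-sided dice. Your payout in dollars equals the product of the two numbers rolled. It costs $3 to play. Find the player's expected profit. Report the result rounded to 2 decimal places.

$9.25

Distribution of the product of the two numbers rolled: 1 w.p. 1/36, 2 w.p. 1/18, 3 w.p. 1/18, 4 w.p. 1/12, 5 w.p. 1/18, 6 w.p. 1/9, …
E[payout] = (1/36)·1 + (1/18)·2 + (1/18)·3 + (1/12)·4 + (1/18)·5 + (1/9)·6 + (1/18)·8 + (1/36)·9 + (1/18)·10 + (1/9)·12 + (1/18)·15 + (1/36)·16 + (1/18)·18 + (1/18)·20 + (1/18)·24 + (1/36)·25 + (1/18)·30 + (1/36)·36 = 49/4
Expected profit = 49/4 − 3 = 37/4 ≈ $9.25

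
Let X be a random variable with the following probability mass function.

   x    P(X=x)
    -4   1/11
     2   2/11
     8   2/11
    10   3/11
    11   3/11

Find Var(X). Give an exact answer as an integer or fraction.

E[X] = (1/11)·(-4) + (2/11)·2 + (2/11)·8 + (3/11)·10 + (3/11)·11 = 79/11
E[X²] = (1/11)·16 + (2/11)·4 + (2/11)·64 + (3/11)·100 + (3/11)·121 = 815/11
Var(X) = 815/11 − (79/11)² = 2724/121

2724/121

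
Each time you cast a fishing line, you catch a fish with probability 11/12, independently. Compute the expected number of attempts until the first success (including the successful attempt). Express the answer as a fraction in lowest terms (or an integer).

12/11

For a geometric distribution, E[trials] = 1/p = 1/(11/12) = 12/11.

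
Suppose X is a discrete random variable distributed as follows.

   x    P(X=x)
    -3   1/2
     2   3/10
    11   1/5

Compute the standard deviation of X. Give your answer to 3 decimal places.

5.311

E[X] = 13/10, E[X²] = 299/10
Var(X) = E[X²] − (E[X])² = 299/10 − 169/100 = 2821/100
SD(X) = √(2821/100) ≈ 5.311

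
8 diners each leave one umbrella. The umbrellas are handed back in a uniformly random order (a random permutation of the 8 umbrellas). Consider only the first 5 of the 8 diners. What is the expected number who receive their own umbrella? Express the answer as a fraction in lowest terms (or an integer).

5/8

Let Xᵢ = 1 if person i gets their own umbrella. For each i, P(Xᵢ=1) = 1/8.
By linearity of expectation, E[X₁+…+X_5] = 5·(1/8) = 5/8.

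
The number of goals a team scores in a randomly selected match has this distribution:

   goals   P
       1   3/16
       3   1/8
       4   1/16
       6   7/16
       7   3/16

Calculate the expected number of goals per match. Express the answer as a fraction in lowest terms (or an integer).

E[X] = (3/16)·1 + (1/8)·3 + (1/16)·4 + (7/16)·6 + (3/16)·7
     = 19/4

19/4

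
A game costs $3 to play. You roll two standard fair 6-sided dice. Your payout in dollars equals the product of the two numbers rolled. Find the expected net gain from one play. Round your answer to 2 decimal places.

Distribution of the product of the two numbers rolled: 1 w.p. 1/36, 2 w.p. 1/18, 3 w.p. 1/18, 4 w.p. 1/12, 5 w.p. 1/18, 6 w.p. 1/9, …
E[payout] = (1/36)·1 + (1/18)·2 + (1/18)·3 + (1/12)·4 + (1/18)·5 + (1/9)·6 + (1/18)·8 + (1/36)·9 + (1/18)·10 + (1/9)·12 + (1/18)·15 + (1/36)·16 + (1/18)·18 + (1/18)·20 + (1/18)·24 + (1/36)·25 + (1/18)·30 + (1/36)·36 = 49/4
Expected profit = 49/4 − 3 = 37/4 ≈ $9.25

$9.25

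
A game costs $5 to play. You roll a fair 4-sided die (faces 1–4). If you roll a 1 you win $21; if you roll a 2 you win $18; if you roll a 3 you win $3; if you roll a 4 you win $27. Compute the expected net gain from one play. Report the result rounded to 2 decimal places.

$12.25

E[payout] = (1/4)·3 + (1/4)·18 + (1/4)·21 + (1/4)·27 = 69/4
Expected profit = 69/4 − 5 = 49/4 ≈ $12.25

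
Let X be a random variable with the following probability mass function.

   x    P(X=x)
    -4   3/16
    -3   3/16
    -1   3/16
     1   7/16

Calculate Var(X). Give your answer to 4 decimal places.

4.1836

E[X] = (3/16)·(-4) + (3/16)·(-3) + (3/16)·(-1) + (7/16)·1 = -17/16
E[X²] = (3/16)·16 + (3/16)·9 + (3/16)·1 + (7/16)·1 = 85/16
Var(X) = 85/16 − (-17/16)² = 1071/256 ≈ 4.1836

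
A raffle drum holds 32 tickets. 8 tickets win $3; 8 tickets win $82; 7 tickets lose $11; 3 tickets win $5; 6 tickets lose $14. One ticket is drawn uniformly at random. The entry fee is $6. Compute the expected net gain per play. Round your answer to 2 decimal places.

E[payout] = (8/32)·3 + (8/32)·82 + (7/32)·(-11) + (3/32)·5 + (6/32)·(-14) = 267/16
Expected profit = 267/16 − 6 = 171/16 ≈ $10.69

$10.69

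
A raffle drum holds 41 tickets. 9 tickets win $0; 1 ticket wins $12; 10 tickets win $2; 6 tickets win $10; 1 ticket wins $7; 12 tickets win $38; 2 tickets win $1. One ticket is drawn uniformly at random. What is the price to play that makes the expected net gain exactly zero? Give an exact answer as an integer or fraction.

557/41 dollars

E[payout] = (9/41)·0 + (1/41)·12 + (10/41)·2 + (6/41)·10 + (1/41)·7 + (12/41)·38 + (2/41)·1 = 557/41
Fair fee = E[payout] = 557/41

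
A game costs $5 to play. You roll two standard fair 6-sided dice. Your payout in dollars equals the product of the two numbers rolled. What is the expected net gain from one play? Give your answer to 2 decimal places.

Distribution of the product of the two numbers rolled: 1 w.p. 1/36, 2 w.p. 1/18, 3 w.p. 1/18, 4 w.p. 1/12, 5 w.p. 1/18, 6 w.p. 1/9, …
E[payout] = (1/36)·1 + (1/18)·2 + (1/18)·3 + (1/12)·4 + (1/18)·5 + (1/9)·6 + (1/18)·8 + (1/36)·9 + (1/18)·10 + (1/9)·12 + (1/18)·15 + (1/36)·16 + (1/18)·18 + (1/18)·20 + (1/18)·24 + (1/36)·25 + (1/18)·30 + (1/36)·36 = 49/4
Expected profit = 49/4 − 5 = 29/4 ≈ $7.25

$7.25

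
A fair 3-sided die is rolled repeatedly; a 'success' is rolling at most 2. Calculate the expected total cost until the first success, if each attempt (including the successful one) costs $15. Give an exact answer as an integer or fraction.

E[#attempts] = 1/p = 3/2; E[cost] = 15·3/2 = 45/2.

45/2 dollars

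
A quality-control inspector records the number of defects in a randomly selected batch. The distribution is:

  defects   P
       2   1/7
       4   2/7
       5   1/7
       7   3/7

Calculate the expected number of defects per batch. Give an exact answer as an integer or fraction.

E[X] = (1/7)·2 + (2/7)·4 + (1/7)·5 + (3/7)·7
     = 36/7

36/7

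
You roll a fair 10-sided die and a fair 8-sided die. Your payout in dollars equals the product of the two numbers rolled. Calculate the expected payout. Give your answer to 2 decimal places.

Distribution of the product of the two numbers rolled: 1 w.p. 1/80, 2 w.p. 1/40, 3 w.p. 1/40, 4 w.p. 3/80, 5 w.p. 1/40, 6 w.p. 1/20, …
E[payout] = (1/80)·1 + (1/40)·2 + (1/40)·3 + (3/80)·4 + (1/40)·5 + (1/20)·6 + (1/40)·7 + (1/20)·8 + (1/40)·9 + (3/80)·10 + (1/20)·12 + (1/40)·14 + (1/40)·15 + (3/80)·16 + (3/80)·18 + (3/80)·20 + (1/40)·21 + (1/20)·24 + (1/80)·25 + (1/80)·27 + (1/40)·28 + (3/80)·30 + (1/40)·32 + (1/40)·35 + (1/40)·36 + (3/80)·40 + (1/40)·42 + (1/80)·45 + (1/40)·48 + (1/80)·49 + (1/80)·50 + (1/80)·54 + (1/40)·56 + (1/80)·60 + (1/80)·63 + (1/80)·64 + (1/80)·70 + (1/80)·72 + (1/80)·80 = 99/4
≈ $24.75

$24.75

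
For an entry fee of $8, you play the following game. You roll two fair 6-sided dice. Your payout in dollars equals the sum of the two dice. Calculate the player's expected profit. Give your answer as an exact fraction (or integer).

Distribution of the sum of the two dice: 2 w.p. 1/36, 3 w.p. 1/18, 4 w.p. 1/12, 5 w.p. 1/9, 6 w.p. 5/36, 7 w.p. 1/6, …
E[payout] = (1/36)·2 + (1/18)·3 + (1/12)·4 + (1/9)·5 + (5/36)·6 + (1/6)·7 + (5/36)·8 + (1/9)·9 + (1/12)·10 + (1/18)·11 + (1/36)·12 = 7
Expected profit = 7 − 8 = -1

-$1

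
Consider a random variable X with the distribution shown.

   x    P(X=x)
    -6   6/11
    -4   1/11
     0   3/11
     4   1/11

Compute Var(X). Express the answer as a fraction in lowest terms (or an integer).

E[X] = (6/11)·(-6) + (1/11)·(-4) + (3/11)·0 + (1/11)·4 = -36/11
E[X²] = (6/11)·36 + (1/11)·16 + (3/11)·0 + (1/11)·16 = 248/11
Var(X) = 248/11 − (-36/11)² = 1432/121

1432/121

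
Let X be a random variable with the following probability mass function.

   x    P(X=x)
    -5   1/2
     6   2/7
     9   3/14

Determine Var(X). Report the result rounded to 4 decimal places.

38.8367

E[X] = (1/2)·(-5) + (2/7)·6 + (3/14)·9 = 8/7
E[X²] = (1/2)·25 + (2/7)·36 + (3/14)·81 = 281/7
Var(X) = 281/7 − (8/7)² = 1903/49 ≈ 38.8367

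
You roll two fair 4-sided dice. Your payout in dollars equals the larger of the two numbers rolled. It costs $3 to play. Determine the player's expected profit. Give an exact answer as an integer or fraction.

1/8 dollars

Distribution of the larger of the two numbers rolled: 1 w.p. 1/16, 2 w.p. 3/16, 3 w.p. 5/16, 4 w.p. 7/16
E[payout] = (1/16)·1 + (3/16)·2 + (5/16)·3 + (7/16)·4 = 25/8
Expected profit = 25/8 − 3 = 1/8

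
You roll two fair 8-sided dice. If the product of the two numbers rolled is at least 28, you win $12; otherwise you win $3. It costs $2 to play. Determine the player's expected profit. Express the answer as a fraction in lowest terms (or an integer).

E[payout] = (45/64)·3 + (19/64)·12 = 363/64
Expected profit = 363/64 − 2 = 235/64

235/64 dollars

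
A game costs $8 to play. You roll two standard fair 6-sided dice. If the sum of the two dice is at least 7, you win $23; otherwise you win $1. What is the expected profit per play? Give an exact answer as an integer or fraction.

E[payout] = (5/12)·1 + (7/12)·23 = 83/6
Expected profit = 83/6 − 8 = 35/6

35/6 dollars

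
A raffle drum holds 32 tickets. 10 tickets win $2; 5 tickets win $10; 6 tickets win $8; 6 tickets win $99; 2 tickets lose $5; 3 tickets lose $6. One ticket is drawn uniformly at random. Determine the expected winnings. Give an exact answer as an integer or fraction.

171/8 dollars

E[payout] = (10/32)·2 + (5/32)·10 + (6/32)·8 + (6/32)·99 + (2/32)·(-5) + (3/32)·(-6) = 171/8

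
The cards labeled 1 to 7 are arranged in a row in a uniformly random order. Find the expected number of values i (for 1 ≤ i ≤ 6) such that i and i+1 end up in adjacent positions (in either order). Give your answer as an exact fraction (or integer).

12/7

For each i ∈ {1,…,6}, let Xᵢ = 1 if i and i+1 are adjacent. P(Xᵢ=1) = 2·(7−1)!/7! = 2/7.
By linearity, E[ΣXᵢ] = (6)·(2/7) = 12/7.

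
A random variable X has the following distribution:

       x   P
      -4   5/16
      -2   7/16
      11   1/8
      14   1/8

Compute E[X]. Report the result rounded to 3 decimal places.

E[X] = (5/16)·(-4) + (7/16)·(-2) + (1/8)·11 + (1/8)·14
     = 1 ≈ 1.000

1.000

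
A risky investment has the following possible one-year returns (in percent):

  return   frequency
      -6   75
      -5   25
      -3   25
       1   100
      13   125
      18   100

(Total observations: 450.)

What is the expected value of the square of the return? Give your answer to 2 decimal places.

Total = 450, so P(return=-6) = 75/450, etc.
E[X²] = (1/6)·36 + (1/18)·25 + (1/18)·9 + (2/9)·1 + (5/18)·169 + (2/9)·324
     = 2287/18 ≈ 127.06

127.06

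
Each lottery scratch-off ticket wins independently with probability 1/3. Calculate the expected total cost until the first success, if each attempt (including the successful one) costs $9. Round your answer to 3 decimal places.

E[#attempts] = 1/p = 3; E[cost] = 9·3 = 27.
≈ 27.000

$27.000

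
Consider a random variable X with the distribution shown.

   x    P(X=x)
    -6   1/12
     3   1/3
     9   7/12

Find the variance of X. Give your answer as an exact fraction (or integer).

323/16

E[X] = (1/12)·(-6) + (1/3)·3 + (7/12)·9 = 23/4
E[X²] = (1/12)·36 + (1/3)·9 + (7/12)·81 = 213/4
Var(X) = 213/4 − (23/4)² = 323/16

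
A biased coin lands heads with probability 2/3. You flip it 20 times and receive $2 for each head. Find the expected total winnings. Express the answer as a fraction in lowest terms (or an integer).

80/3 dollars

E[#heads] = 20·2/3 = 40/3 (linearity over flips).
E[winnings] = 2·40/3 = 80/3.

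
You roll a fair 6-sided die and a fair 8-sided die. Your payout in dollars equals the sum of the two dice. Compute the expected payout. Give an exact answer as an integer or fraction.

$8

Distribution of the sum of the two dice: 2 w.p. 1/48, 3 w.p. 1/24, 4 w.p. 1/16, 5 w.p. 1/12, 6 w.p. 5/48, 7 w.p. 1/8, …
E[payout] = (1/48)·2 + (1/24)·3 + (1/16)·4 + (1/12)·5 + (5/48)·6 + (1/8)·7 + (1/8)·8 + (1/8)·9 + (5/48)·10 + (1/12)·11 + (1/16)·12 + (1/24)·13 + (1/48)·14 = 8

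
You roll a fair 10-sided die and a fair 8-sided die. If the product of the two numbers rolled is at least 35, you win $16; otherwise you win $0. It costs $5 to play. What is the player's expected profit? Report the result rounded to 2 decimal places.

-$0.40

E[payout] = (57/80)·0 + (23/80)·16 = 23/5
Expected profit = 23/5 − 5 = -2/5 ≈ -$0.40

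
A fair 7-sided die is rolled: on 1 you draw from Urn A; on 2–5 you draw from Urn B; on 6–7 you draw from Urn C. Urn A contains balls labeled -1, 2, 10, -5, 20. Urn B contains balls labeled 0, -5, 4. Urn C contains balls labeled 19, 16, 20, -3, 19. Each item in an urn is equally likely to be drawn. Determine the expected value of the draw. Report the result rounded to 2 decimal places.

4.61

E[X | Urn A] = (-1 + 2 + 10 − 5 + 20)/5 = 26/5
E[X | Urn B] = (0 − 5 + 4)/3 = -1/3
E[X | Urn C] = (19 + 16 + 20 − 3 + 19)/5 = 71/5
E[X] = (1/7)·26/5 + (4/7)·(-1/3) + (2/7)·71/5 = 484/105 ≈ 4.61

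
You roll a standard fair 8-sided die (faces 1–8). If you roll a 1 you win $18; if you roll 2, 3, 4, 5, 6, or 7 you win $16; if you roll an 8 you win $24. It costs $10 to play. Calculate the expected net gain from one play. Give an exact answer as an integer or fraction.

29/4 dollars

E[payout] = (3/4)·16 + (1/8)·18 + (1/8)·24 = 69/4
Expected profit = 69/4 − 10 = 29/4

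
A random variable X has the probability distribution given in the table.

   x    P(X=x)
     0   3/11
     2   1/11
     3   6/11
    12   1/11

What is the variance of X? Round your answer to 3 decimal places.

E[X] = (3/11)·0 + (1/11)·2 + (6/11)·3 + (1/11)·12 = 32/11
E[X²] = (3/11)·0 + (1/11)·4 + (6/11)·9 + (1/11)·144 = 202/11
Var(X) = 202/11 − (32/11)² = 1198/121 ≈ 9.901

9.901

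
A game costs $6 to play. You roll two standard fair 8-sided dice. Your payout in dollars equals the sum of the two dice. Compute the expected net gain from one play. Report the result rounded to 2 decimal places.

$3.00

Distribution of the sum of the two dice: 2 w.p. 1/64, 3 w.p. 1/32, 4 w.p. 3/64, 5 w.p. 1/16, 6 w.p. 5/64, 7 w.p. 3/32, …
E[payout] = (1/64)·2 + (1/32)·3 + (3/64)·4 + (1/16)·5 + (5/64)·6 + (3/32)·7 + (7/64)·8 + (1/8)·9 + (7/64)·10 + (3/32)·11 + (5/64)·12 + (1/16)·13 + (3/64)·14 + (1/32)·15 + (1/64)·16 = 9
Expected profit = 9 − 6 = 3 ≈ $3.00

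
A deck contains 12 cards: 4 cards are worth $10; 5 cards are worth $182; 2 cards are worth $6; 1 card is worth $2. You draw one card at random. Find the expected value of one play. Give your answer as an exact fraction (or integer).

241/3 dollars

E[payout] = (4/12)·10 + (5/12)·182 + (2/12)·6 + (1/12)·2 = 241/3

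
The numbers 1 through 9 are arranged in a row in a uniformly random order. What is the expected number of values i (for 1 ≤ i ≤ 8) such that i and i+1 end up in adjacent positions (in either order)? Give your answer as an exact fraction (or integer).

16/9

For each i ∈ {1,…,8}, let Xᵢ = 1 if i and i+1 are adjacent. P(Xᵢ=1) = 2·(9−1)!/9! = 2/9.
By linearity, E[ΣXᵢ] = (8)·(2/9) = 16/9.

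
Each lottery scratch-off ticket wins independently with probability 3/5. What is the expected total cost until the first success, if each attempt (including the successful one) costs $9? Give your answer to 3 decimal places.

E[#attempts] = 1/p = 5/3; E[cost] = 9·5/3 = 15.
≈ 15.000

$15.000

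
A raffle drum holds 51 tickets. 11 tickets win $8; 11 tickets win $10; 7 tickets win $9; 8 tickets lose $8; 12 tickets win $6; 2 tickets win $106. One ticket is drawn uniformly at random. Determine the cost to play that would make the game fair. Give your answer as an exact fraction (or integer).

E[payout] = (11/51)·8 + (11/51)·10 + (7/51)·9 + (8/51)·(-8) + (12/51)·6 + (2/51)·106 = 481/51
Fair fee = E[payout] = 481/51

481/51 dollars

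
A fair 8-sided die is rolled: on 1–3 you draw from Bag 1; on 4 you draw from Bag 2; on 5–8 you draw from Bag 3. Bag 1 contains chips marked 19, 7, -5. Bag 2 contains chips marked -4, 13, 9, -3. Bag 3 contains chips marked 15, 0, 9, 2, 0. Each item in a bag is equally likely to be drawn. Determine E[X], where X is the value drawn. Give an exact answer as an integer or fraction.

911/160

E[X | Bag 1] = (19 + 7 − 5)/3 = 7
E[X | Bag 2] = (-4 + 13 + 9 − 3)/4 = 15/4
E[X | Bag 3] = (15 + 0 + 9 + 2 + 0)/5 = 26/5
E[X] = (3/8)·7 + (1/8)·15/4 + (1/2)·26/5 = 911/160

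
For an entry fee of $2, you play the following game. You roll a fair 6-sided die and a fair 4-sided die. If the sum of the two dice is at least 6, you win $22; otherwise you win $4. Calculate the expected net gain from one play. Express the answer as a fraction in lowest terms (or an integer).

E[payout] = (5/12)·4 + (7/12)·22 = 29/2
Expected profit = 29/2 − 2 = 25/2

25/2 dollars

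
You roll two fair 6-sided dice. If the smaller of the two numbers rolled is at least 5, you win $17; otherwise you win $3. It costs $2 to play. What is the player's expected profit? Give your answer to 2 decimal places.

E[payout] = (8/9)·3 + (1/9)·17 = 41/9
Expected profit = 41/9 − 2 = 23/9 ≈ $2.56

$2.56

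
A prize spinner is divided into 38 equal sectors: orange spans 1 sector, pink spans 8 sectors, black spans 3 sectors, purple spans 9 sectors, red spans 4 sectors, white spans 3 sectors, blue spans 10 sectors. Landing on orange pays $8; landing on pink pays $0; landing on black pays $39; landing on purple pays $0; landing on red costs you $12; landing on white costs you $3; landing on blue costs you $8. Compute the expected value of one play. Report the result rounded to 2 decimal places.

-$0.32

E[payout] = (1/38)·8 + (8/38)·0 + (3/38)·39 + (9/38)·0 + (4/38)·(-12) + (3/38)·(-3) + (10/38)·(-8) = -6/19
≈ -$0.32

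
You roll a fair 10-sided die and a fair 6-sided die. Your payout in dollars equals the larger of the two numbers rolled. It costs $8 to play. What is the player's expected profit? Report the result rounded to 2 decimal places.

-$1.92

Distribution of the larger of the two numbers rolled: 1 w.p. 1/60, 2 w.p. 1/20, 3 w.p. 1/12, 4 w.p. 7/60, 5 w.p. 3/20, 6 w.p. 11/60, …
E[payout] = (1/60)·1 + (1/20)·2 + (1/12)·3 + (7/60)·4 + (3/20)·5 + (11/60)·6 + (1/10)·7 + (1/10)·8 + (1/10)·9 + (1/10)·10 = 73/12
Expected profit = 73/12 − 8 = -23/12 ≈ -$1.92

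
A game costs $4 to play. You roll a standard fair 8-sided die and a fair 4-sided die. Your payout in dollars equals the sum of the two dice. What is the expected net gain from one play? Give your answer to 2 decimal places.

Distribution of the sum of the two dice: 2 w.p. 1/32, 3 w.p. 1/16, 4 w.p. 3/32, 5 w.p. 1/8, 6 w.p. 1/8, 7 w.p. 1/8, …
E[payout] = (1/32)·2 + (1/16)·3 + (3/32)·4 + (1/8)·5 + (1/8)·6 + (1/8)·7 + (1/8)·8 + (1/8)·9 + (3/32)·10 + (1/16)·11 + (1/32)·12 = 7
Expected profit = 7 − 4 = 3 ≈ $3.00

$3.00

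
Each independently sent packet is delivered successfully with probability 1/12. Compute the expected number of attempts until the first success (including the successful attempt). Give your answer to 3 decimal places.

For a geometric distribution, E[trials] = 1/p = 1/(1/12) = 12.
≈ 12.000

12.000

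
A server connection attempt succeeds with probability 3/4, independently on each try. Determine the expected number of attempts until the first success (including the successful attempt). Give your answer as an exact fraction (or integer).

4/3

For a geometric distribution, E[trials] = 1/p = 1/(3/4) = 4/3.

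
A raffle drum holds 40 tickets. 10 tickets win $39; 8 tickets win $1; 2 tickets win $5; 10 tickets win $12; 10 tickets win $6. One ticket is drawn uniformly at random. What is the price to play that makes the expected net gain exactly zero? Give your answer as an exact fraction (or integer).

147/10 dollars

E[payout] = (10/40)·39 + (8/40)·1 + (2/40)·5 + (10/40)·12 + (10/40)·6 = 147/10
Fair fee = E[payout] = 147/10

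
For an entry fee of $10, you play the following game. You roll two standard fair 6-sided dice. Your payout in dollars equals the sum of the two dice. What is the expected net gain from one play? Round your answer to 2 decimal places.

-$3.00

Distribution of the sum of the two dice: 2 w.p. 1/36, 3 w.p. 1/18, 4 w.p. 1/12, 5 w.p. 1/9, 6 w.p. 5/36, 7 w.p. 1/6, …
E[payout] = (1/36)·2 + (1/18)·3 + (1/12)·4 + (1/9)·5 + (5/36)·6 + (1/6)·7 + (5/36)·8 + (1/9)·9 + (1/12)·10 + (1/18)·11 + (1/36)·12 = 7
Expected profit = 7 − 10 = -3 ≈ -$3.00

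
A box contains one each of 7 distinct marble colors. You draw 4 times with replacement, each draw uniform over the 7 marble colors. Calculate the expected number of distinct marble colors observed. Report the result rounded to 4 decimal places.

Let Xⱼ=1 if type j appears at least once. P(Xⱼ=1) = 1 − ((7−1)/7)^4 = 1105/2401.
E[#distinct] = 7·1105/2401 = 1105/343.
≈ 3.2216

3.2216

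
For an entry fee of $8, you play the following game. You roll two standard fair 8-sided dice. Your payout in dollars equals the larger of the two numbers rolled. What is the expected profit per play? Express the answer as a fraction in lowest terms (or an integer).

-35/16 dollars

Distribution of the larger of the two numbers rolled: 1 w.p. 1/64, 2 w.p. 3/64, 3 w.p. 5/64, 4 w.p. 7/64, 5 w.p. 9/64, 6 w.p. 11/64, …
E[payout] = (1/64)·1 + (3/64)·2 + (5/64)·3 + (7/64)·4 + (9/64)·5 + (11/64)·6 + (13/64)·7 + (15/64)·8 = 93/16
Expected profit = 93/16 − 8 = -35/16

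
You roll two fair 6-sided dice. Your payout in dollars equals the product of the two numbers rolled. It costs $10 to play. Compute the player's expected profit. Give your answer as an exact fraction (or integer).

9/4 dollars

Distribution of the product of the two numbers rolled: 1 w.p. 1/36, 2 w.p. 1/18, 3 w.p. 1/18, 4 w.p. 1/12, 5 w.p. 1/18, 6 w.p. 1/9, …
E[payout] = (1/36)·1 + (1/18)·2 + (1/18)·3 + (1/12)·4 + (1/18)·5 + (1/9)·6 + (1/18)·8 + (1/36)·9 + (1/18)·10 + (1/9)·12 + (1/18)·15 + (1/36)·16 + (1/18)·18 + (1/18)·20 + (1/18)·24 + (1/36)·25 + (1/18)·30 + (1/36)·36 = 49/4
Expected profit = 49/4 − 10 = 9/4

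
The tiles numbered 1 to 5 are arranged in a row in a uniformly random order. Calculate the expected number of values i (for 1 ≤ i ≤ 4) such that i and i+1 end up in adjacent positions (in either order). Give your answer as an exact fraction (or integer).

For each i ∈ {1,…,4}, let Xᵢ = 1 if i and i+1 are adjacent. P(Xᵢ=1) = 2·(5−1)!/5! = 2/5.
By linearity, E[ΣXᵢ] = (4)·(2/5) = 8/5.

8/5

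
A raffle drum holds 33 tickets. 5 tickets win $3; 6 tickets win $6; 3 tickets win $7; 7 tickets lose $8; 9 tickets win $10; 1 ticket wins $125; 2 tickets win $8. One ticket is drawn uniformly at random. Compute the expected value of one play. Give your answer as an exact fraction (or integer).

247/33 dollars

E[payout] = (5/33)·3 + (6/33)·6 + (3/33)·7 + (7/33)·(-8) + (9/33)·10 + (1/33)·125 + (2/33)·8 = 247/33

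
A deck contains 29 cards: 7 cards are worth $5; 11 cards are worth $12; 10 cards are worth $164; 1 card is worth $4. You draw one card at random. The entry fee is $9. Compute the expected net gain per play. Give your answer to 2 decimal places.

$53.45

E[payout] = (7/29)·5 + (11/29)·12 + (10/29)·164 + (1/29)·4 = 1811/29
Expected profit = 1811/29 − 9 = 1550/29 ≈ $53.45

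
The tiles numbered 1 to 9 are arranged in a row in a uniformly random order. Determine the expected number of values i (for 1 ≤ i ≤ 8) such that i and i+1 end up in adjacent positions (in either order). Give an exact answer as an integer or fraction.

For each i ∈ {1,…,8}, let Xᵢ = 1 if i and i+1 are adjacent. P(Xᵢ=1) = 2·(9−1)!/9! = 2/9.
By linearity, E[ΣXᵢ] = (8)·(2/9) = 16/9.

16/9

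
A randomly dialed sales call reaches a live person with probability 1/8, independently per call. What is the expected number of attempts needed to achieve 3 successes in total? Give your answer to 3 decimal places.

24.000

By linearity (sum of 3 independent geometric waits), E[trials] = 3/p = 3/(1/8) = 24.
≈ 24.000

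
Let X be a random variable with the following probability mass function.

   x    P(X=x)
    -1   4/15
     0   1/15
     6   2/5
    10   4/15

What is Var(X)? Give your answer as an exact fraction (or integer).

E[X] = (4/15)·(-1) + (1/15)·0 + (2/5)·6 + (4/15)·10 = 24/5
E[X²] = (4/15)·1 + (1/15)·0 + (2/5)·36 + (4/15)·100 = 124/3
Var(X) = 124/3 − (24/5)² = 1372/75

1372/75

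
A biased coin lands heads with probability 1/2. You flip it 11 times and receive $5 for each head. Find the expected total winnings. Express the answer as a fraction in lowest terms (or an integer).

55/2 dollars

E[#heads] = 11·1/2 = 11/2 (linearity over flips).
E[winnings] = 5·11/2 = 55/2.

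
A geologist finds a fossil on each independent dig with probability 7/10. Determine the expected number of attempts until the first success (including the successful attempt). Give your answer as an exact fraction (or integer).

10/7

For a geometric distribution, E[trials] = 1/p = 1/(7/10) = 10/7.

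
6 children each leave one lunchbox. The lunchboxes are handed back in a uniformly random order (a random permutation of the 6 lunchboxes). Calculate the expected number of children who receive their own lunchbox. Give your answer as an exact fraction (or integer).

Let Xᵢ = 1 if person i gets their own lunchbox. For each i, P(Xᵢ=1) = 1/6.
By linearity of expectation, E[X₁+…+X_6] = 6·(1/6) = 1.

1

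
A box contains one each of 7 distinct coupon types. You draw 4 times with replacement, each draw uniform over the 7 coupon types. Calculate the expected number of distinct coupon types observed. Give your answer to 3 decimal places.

Let Xⱼ=1 if type j appears at least once. P(Xⱼ=1) = 1 − ((7−1)/7)^4 = 1105/2401.
E[#distinct] = 7·1105/2401 = 1105/343.
≈ 3.222

3.222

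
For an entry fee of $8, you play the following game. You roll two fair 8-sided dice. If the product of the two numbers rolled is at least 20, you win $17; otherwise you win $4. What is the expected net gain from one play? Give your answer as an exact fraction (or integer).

27/16 dollars

E[payout] = (9/16)·4 + (7/16)·17 = 155/16
Expected profit = 155/16 − 8 = 27/16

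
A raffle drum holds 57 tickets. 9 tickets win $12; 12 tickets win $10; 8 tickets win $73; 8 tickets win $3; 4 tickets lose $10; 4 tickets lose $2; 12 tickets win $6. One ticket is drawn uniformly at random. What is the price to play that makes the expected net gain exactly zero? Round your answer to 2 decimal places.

$15.09

E[payout] = (9/57)·12 + (12/57)·10 + (8/57)·73 + (8/57)·3 + (4/57)·(-10) + (4/57)·(-2) + (12/57)·6 = 860/57
Fair fee = E[payout] = 860/57 ≈ $15.09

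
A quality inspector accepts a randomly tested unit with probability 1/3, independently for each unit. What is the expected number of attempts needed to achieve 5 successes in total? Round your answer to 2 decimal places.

By linearity (sum of 5 independent geometric waits), E[trials] = 5/p = 5/(1/3) = 15.
≈ 15.00

15.00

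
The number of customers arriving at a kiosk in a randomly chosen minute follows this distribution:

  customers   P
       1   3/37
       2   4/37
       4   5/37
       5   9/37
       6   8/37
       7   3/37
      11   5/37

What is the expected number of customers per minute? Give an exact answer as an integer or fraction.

E[X] = (3/37)·1 + (4/37)·2 + (5/37)·4 + (9/37)·5 + (8/37)·6 + (3/37)·7 + (5/37)·11
     = 200/37

200/37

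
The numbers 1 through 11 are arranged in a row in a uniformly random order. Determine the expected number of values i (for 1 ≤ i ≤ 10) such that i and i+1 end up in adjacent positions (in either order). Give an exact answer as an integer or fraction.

For each i ∈ {1,…,10}, let Xᵢ = 1 if i and i+1 are adjacent. P(Xᵢ=1) = 2·(11−1)!/11! = 2/11.
By linearity, E[ΣXᵢ] = (10)·(2/11) = 20/11.

20/11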